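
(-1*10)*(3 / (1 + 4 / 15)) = -450 / 19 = -23.68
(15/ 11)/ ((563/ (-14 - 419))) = -6495/ 6193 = -1.05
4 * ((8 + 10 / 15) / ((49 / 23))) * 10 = 23920 / 147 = 162.72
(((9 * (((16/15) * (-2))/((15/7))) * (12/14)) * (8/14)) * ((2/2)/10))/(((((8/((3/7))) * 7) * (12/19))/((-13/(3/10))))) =1976/8575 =0.23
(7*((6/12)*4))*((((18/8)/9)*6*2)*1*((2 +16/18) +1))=490/3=163.33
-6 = -6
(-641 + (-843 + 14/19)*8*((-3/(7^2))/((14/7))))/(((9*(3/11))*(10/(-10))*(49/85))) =378427225/1231713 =307.24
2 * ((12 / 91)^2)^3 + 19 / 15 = 10789605368299 / 8518038780615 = 1.27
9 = 9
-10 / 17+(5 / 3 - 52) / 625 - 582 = -18572567 / 31875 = -582.67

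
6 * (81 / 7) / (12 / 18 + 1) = 41.66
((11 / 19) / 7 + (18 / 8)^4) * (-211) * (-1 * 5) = 923577595 / 34048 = 27125.75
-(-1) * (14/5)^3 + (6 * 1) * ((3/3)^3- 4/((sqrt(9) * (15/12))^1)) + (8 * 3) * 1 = 5694/125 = 45.55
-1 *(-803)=803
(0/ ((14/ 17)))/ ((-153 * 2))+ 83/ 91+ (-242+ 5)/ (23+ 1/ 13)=-85157/ 9100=-9.36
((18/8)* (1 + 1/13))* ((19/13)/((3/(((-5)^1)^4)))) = 249375/338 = 737.80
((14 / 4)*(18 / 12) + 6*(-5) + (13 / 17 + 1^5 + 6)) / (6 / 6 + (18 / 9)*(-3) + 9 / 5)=5.31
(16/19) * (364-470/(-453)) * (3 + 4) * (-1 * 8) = -148164352/8607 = -17214.40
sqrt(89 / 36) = sqrt(89) / 6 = 1.57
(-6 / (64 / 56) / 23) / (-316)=21 / 29072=0.00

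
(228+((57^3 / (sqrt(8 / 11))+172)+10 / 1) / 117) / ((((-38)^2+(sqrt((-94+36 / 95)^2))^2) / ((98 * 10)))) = 2211125 / 100341+45498319125 * sqrt(22) / 1197759368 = 200.21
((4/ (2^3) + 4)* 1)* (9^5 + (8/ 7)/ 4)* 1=3720105/ 14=265721.79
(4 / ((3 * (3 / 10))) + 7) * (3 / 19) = 103 / 57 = 1.81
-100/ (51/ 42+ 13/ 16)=-11200/ 227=-49.34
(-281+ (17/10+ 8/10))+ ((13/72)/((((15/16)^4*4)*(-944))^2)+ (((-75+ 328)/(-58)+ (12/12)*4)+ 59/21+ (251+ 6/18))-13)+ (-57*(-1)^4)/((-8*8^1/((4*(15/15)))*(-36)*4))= -157492534671785400827/4172656250700000000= -37.74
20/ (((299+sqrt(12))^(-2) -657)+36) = -6202542703660/ 192588947478301+1495 * sqrt(3)/ 192588947478301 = -0.03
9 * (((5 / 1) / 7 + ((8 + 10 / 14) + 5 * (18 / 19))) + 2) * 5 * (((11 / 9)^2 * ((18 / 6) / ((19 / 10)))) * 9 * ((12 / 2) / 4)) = 58533750 / 2527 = 23163.34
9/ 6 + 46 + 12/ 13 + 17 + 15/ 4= 3597/ 52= 69.17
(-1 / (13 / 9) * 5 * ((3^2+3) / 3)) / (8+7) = -12 / 13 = -0.92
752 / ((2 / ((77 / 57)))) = 28952 / 57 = 507.93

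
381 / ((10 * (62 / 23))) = 8763 / 620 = 14.13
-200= -200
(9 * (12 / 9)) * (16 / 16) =12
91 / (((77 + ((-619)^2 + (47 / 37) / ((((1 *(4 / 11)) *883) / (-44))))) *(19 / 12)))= 35676732 / 237894497209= 0.00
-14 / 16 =-7 / 8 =-0.88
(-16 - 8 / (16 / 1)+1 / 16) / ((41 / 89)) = -23407 / 656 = -35.68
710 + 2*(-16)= 678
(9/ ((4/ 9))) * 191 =15471/ 4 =3867.75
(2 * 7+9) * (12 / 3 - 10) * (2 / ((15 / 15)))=-276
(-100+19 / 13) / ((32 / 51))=-65331 / 416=-157.05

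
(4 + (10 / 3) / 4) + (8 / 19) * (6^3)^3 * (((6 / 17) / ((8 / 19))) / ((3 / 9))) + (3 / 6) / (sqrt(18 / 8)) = 1088391695 / 102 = 10670506.81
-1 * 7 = -7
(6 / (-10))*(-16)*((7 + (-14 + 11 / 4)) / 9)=-68 / 15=-4.53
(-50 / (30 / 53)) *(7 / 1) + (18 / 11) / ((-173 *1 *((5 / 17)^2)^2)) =-2210800759 / 3568125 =-619.60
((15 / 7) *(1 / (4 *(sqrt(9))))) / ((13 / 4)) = 0.05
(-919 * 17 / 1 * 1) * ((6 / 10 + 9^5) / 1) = -4612659504 / 5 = -922531900.80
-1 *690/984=-115/164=-0.70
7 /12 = 0.58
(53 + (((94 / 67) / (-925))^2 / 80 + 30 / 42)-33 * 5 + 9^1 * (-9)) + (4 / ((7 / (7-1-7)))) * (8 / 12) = -44400811218373 / 230454037500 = -192.67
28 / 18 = 14 / 9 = 1.56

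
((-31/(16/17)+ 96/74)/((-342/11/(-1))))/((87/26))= -0.30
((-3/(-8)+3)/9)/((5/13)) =39/40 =0.98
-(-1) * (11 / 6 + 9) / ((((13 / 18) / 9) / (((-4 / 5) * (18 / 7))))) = -1944 / 7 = -277.71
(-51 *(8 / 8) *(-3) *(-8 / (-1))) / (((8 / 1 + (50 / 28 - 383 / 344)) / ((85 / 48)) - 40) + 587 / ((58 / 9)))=1816330320 / 83075639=21.86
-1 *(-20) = 20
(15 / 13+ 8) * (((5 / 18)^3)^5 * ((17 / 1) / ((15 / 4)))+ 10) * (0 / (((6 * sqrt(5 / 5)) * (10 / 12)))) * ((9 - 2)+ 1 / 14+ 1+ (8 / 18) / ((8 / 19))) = 0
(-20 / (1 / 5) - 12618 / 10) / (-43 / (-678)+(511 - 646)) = 419682 / 41585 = 10.09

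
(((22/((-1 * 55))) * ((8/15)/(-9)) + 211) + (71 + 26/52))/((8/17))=600.36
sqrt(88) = 2 * sqrt(22) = 9.38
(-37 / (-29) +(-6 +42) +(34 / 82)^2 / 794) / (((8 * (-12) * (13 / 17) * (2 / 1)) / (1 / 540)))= -4905636331 / 10434089323008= -0.00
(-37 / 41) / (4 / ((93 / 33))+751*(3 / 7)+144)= -8029 / 4157359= -0.00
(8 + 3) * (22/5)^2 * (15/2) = 7986/5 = 1597.20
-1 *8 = -8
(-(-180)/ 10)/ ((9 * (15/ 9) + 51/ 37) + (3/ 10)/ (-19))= 14060/ 12781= 1.10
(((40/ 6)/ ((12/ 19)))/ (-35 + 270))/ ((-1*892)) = -19/ 377316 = -0.00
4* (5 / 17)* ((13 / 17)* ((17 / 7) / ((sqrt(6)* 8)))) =0.11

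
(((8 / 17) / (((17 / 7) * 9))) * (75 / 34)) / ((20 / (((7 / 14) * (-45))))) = -525 / 9826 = -0.05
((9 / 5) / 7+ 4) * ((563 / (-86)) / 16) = -83887 / 48160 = -1.74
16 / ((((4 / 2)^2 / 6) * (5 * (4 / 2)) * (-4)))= -3 / 5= -0.60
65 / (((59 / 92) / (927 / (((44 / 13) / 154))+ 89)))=4284061.86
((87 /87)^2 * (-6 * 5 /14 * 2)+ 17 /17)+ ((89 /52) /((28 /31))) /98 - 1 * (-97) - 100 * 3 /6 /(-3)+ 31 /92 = 1090260443 /9845472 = 110.74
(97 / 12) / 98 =97 / 1176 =0.08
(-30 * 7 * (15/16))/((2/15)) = -23625/16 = -1476.56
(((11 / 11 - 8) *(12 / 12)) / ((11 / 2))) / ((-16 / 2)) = 7 / 44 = 0.16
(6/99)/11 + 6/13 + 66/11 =30518/4719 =6.47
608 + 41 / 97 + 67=65516 / 97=675.42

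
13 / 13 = 1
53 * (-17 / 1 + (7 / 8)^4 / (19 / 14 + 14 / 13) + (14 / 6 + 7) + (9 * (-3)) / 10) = -7303515911 / 13608960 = -536.67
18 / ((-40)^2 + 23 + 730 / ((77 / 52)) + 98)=1386 / 170477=0.01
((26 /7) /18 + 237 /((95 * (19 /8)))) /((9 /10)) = 285826 /204687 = 1.40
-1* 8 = -8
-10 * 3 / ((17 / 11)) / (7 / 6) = -16.64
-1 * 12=-12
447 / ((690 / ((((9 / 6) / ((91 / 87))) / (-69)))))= -12963 / 962780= -0.01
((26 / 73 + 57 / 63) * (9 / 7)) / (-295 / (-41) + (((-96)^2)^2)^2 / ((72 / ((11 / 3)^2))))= 237759 / 197552725458162817519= 0.00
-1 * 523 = -523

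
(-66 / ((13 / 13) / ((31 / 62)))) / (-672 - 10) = 3 / 62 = 0.05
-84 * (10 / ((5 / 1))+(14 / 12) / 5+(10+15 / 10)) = -5768 / 5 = -1153.60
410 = 410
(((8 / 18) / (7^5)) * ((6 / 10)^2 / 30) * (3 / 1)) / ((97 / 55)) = 22 / 40756975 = 0.00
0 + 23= 23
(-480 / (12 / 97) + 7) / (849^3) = -1291 / 203986683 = -0.00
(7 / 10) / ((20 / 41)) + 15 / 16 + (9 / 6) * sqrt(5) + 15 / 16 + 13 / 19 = 3 * sqrt(5) / 2 + 7589 / 1900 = 7.35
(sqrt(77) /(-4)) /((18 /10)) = -1.22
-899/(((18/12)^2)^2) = -177.58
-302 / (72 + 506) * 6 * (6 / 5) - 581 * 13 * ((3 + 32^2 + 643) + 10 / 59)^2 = -105977201662508716 / 5030045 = -21068837686.84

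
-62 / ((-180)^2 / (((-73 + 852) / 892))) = -0.00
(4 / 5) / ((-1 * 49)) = -0.02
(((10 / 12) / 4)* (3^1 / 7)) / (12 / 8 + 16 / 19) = 95 / 2492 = 0.04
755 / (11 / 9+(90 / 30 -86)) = -6795 / 736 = -9.23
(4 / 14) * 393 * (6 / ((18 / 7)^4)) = 44933 / 2916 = 15.41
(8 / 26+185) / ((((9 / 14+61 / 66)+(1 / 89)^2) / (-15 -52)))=-295327300653 / 37279229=-7922.03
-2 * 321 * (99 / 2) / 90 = -3531 / 10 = -353.10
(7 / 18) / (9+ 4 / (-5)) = 35 / 738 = 0.05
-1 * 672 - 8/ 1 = -680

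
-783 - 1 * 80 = -863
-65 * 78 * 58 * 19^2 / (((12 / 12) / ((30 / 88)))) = -398083725 / 11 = -36189429.55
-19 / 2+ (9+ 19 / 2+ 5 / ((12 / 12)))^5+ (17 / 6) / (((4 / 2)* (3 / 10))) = 2064103687 / 288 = 7167026.69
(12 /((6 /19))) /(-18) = -19 /9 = -2.11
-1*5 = -5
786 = 786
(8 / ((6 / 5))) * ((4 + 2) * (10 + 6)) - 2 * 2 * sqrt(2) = 634.34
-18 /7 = -2.57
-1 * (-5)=5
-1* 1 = -1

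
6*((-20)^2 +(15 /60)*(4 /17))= 2400.35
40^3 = 64000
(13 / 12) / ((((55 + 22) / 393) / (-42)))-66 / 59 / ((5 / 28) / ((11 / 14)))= -237.15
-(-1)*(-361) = -361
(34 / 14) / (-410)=-17 / 2870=-0.01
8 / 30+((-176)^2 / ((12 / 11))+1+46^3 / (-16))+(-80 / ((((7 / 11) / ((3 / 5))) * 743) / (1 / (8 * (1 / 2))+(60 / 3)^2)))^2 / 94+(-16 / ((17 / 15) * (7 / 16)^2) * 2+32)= 14403828544620787 / 648398111970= 22214.48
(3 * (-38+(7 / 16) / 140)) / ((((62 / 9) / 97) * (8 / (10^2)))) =-159222105 / 7936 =-20063.27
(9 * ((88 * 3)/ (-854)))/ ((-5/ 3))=3564/ 2135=1.67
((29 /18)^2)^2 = 707281 /104976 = 6.74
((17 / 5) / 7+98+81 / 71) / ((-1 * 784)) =-61893 / 487060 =-0.13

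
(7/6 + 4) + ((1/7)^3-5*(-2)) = 15.17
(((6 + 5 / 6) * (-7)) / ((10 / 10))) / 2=-287 / 12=-23.92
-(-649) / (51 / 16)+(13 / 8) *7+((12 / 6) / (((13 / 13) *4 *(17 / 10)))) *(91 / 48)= 58627 / 272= 215.54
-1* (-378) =378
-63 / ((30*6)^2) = -7 / 3600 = -0.00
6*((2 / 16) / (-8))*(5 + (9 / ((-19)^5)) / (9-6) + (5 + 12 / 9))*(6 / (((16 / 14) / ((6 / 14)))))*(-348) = 65918700531 / 79235168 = 831.94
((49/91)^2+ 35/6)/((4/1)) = 6209/4056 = 1.53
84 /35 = 12 /5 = 2.40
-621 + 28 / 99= -61451 / 99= -620.72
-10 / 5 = -2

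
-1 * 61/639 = -61/639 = -0.10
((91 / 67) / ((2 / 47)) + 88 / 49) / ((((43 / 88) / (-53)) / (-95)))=49041202100 / 141169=347393.56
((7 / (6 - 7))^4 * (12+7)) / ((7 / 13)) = 84721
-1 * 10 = -10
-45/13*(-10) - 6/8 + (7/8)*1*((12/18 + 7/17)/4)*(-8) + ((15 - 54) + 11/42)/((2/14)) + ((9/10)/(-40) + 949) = 188236033/265200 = 709.79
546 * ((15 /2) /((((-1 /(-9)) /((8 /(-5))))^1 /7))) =-412776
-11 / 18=-0.61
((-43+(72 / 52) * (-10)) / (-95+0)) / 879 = 739 / 1085565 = 0.00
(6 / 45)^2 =4 / 225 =0.02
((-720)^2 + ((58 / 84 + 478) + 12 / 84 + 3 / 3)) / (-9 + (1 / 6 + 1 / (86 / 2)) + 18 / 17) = -66941.41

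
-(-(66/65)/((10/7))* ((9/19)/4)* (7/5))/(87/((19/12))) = 1617/754000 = 0.00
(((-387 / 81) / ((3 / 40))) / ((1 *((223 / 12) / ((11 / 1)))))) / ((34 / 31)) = -1173040 / 34119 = -34.38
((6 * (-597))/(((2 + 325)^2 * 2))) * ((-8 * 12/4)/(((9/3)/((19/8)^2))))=71839/95048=0.76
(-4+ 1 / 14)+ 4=1 / 14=0.07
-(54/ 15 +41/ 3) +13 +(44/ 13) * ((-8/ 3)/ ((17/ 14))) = -12928/ 1105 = -11.70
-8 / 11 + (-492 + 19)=-5211 / 11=-473.73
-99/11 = -9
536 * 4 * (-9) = -19296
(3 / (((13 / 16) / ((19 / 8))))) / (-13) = -114 / 169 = -0.67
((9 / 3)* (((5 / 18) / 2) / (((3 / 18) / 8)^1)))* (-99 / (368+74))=-990 / 221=-4.48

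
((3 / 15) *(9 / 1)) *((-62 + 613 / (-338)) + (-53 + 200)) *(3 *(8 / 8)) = 759159 / 1690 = 449.21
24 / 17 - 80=-1336 / 17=-78.59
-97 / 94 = -1.03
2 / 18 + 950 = 8551 / 9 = 950.11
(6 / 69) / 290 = 1 / 3335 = 0.00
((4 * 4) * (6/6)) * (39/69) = 208/23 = 9.04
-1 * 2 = -2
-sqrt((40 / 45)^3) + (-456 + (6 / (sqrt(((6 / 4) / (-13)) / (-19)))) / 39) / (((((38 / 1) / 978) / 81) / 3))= -2851848 - 16*sqrt(2) / 27 + 79218*sqrt(1482) / 247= -2839502.13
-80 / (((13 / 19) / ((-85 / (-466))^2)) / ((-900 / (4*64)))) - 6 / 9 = 440718901 / 33876336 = 13.01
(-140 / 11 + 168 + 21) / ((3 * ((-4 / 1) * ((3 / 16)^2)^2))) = -11884.99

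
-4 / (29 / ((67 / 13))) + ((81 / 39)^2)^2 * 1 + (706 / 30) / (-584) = 129557039723 / 7255636440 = 17.86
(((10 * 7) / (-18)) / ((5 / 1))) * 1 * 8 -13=-173 / 9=-19.22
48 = 48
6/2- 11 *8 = -85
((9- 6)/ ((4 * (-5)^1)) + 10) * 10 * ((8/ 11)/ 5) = 788/ 55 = 14.33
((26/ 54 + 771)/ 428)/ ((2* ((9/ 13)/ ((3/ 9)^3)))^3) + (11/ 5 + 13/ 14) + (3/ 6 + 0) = 84235313261761/ 23214235700880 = 3.63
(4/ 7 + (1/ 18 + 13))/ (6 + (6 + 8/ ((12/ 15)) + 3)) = 1717/ 3150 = 0.55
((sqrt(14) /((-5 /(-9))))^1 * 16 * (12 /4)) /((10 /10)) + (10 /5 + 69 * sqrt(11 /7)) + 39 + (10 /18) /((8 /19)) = 3047 /72 + 69 * sqrt(77) /7 + 432 * sqrt(14) /5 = 452.09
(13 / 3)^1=13 / 3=4.33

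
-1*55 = -55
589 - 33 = 556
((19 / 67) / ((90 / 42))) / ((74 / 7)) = 0.01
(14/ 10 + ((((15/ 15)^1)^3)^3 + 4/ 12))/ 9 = 41/ 135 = 0.30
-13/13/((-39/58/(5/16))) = 145/312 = 0.46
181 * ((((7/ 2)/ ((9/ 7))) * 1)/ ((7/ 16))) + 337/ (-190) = 1922807/ 1710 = 1124.45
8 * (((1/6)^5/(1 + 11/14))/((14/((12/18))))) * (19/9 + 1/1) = 14/164025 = 0.00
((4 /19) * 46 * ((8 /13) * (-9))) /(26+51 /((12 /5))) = -5888 /5187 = -1.14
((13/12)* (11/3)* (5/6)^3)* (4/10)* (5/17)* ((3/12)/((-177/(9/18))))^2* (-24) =-17875/5521924224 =-0.00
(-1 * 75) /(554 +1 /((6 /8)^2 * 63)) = -42525 /314134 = -0.14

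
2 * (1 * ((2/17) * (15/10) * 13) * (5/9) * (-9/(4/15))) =-86.03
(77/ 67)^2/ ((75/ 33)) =65219/ 112225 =0.58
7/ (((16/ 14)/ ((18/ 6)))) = 147/ 8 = 18.38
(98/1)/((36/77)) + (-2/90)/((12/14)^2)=339521/1620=209.58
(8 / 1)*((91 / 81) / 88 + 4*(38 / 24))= 45235 / 891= 50.77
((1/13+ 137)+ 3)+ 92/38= 35197/247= 142.50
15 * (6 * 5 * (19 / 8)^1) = 4275 / 4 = 1068.75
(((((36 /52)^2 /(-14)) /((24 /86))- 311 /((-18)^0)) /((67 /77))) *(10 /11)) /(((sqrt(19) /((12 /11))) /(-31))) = 1369176225 *sqrt(19) /2366507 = 2521.90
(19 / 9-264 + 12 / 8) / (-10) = 4687 / 180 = 26.04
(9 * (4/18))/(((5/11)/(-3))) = -66/5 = -13.20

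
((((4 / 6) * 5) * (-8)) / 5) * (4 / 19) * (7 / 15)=-448 / 855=-0.52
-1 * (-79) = 79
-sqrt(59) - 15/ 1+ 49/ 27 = -356/ 27 - sqrt(59) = -20.87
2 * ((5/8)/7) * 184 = 230/7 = 32.86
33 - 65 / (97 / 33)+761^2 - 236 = 56152901 / 97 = 578895.89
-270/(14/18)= -2430/7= -347.14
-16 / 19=-0.84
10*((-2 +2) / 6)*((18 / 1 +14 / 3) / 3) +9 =9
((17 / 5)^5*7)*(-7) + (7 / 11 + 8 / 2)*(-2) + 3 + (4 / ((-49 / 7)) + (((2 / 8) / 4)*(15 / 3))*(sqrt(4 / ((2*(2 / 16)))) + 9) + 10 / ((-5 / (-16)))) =-85601436751 / 3850000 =-22234.14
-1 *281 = -281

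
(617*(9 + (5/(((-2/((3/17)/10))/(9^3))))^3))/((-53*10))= 1290458377071/33329792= 38717.86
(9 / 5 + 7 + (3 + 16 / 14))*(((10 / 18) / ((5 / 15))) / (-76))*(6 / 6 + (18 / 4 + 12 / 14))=-1.80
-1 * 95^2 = -9025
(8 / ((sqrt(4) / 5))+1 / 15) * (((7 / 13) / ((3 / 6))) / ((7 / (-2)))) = -1204 / 195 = -6.17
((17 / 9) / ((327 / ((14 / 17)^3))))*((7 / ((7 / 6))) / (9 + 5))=0.00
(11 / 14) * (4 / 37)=22 / 259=0.08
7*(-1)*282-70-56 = -2100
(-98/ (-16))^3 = 117649/ 512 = 229.78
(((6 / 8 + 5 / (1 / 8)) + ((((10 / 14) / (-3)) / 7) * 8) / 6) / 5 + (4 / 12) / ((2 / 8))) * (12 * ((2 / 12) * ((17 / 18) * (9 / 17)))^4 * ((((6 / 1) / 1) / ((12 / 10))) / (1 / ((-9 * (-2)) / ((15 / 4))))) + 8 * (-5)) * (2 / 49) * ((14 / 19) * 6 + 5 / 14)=-305774481667 / 4138555680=-73.88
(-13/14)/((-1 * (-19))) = -0.05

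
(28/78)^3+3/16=221861/949104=0.23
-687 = -687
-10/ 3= -3.33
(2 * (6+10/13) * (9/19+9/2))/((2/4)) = 33264/247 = 134.67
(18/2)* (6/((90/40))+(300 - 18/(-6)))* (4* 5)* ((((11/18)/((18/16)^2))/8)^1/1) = 806960/243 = 3320.82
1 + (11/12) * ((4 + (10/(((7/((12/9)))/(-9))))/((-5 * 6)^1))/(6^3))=578/567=1.02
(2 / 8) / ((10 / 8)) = 1 / 5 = 0.20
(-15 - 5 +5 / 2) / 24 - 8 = -419 / 48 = -8.73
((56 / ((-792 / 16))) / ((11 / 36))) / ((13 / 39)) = -1344 / 121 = -11.11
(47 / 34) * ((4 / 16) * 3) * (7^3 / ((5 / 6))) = 145089 / 340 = 426.73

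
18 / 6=3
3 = 3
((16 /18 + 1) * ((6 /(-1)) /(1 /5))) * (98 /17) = -980 /3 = -326.67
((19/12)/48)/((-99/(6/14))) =-19/133056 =-0.00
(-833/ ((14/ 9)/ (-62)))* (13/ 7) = 61659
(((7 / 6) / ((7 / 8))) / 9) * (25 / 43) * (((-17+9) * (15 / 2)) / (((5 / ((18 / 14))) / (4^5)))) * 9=-3686400 / 301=-12247.18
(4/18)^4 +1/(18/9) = 0.50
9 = 9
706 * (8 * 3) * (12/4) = 50832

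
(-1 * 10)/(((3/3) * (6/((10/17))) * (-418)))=25/10659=0.00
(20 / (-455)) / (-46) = 2 / 2093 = 0.00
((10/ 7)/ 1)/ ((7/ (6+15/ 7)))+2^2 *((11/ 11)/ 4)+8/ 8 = 1256/ 343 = 3.66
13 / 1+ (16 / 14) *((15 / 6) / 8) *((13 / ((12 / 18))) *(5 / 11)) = 4979 / 308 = 16.17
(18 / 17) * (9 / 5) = 1.91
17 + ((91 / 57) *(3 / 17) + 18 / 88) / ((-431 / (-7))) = 104179701 / 6125372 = 17.01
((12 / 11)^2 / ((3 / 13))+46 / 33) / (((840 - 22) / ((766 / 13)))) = 0.47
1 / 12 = 0.08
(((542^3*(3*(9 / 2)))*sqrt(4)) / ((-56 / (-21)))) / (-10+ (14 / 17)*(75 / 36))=-164434545882 / 845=-194597095.72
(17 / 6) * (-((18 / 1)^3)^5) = -19115481746686132224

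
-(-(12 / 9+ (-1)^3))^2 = -1 / 9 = -0.11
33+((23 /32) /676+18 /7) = 5386529 /151424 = 35.57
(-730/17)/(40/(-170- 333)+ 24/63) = -3855495/27064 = -142.46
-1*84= -84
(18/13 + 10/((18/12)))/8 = 157/156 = 1.01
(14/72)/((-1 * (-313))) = 7/11268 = 0.00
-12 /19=-0.63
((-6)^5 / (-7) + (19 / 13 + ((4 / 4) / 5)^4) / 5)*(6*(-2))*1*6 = -22750791552 / 284375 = -80002.78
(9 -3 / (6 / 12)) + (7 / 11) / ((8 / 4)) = 73 / 22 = 3.32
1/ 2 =0.50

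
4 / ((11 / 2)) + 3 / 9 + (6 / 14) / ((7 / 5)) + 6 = 11912 / 1617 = 7.37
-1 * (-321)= 321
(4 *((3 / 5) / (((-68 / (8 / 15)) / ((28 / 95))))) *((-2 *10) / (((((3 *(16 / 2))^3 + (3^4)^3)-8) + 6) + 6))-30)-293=-1422184236629 / 4403047175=-323.00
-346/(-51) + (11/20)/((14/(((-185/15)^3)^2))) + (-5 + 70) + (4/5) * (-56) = 479884475131/3470040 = 138293.64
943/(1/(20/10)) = 1886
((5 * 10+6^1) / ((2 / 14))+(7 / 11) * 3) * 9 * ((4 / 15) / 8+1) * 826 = 166426197 / 55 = 3025930.85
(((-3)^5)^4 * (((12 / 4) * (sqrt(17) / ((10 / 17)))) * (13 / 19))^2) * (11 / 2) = 3969689697394.91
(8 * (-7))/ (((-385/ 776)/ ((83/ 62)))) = 257632/ 1705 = 151.10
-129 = -129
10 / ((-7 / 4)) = -40 / 7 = -5.71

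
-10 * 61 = -610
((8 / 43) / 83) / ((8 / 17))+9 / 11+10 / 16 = 454759 / 314072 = 1.45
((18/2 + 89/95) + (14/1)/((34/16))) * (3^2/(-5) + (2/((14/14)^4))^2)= 293568/8075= 36.36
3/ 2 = 1.50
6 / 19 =0.32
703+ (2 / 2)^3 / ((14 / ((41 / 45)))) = 442931 / 630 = 703.07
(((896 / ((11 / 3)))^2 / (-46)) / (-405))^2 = 161128382464 / 15683805225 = 10.27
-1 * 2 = -2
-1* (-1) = 1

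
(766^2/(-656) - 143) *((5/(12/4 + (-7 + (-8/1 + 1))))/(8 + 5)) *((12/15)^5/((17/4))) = 174224384/62294375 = 2.80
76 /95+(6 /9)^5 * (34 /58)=30908 /35235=0.88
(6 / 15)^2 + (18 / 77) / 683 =210814 / 1314775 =0.16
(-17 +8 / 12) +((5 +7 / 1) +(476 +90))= 1685 / 3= 561.67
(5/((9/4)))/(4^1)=5/9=0.56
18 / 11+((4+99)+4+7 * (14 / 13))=16613 / 143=116.17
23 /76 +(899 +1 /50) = 1708713 /1900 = 899.32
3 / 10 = 0.30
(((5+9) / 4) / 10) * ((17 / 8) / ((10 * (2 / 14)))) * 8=833 / 200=4.16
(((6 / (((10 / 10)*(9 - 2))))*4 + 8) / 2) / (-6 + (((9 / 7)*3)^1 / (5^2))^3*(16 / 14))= -107187500 / 112468143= -0.95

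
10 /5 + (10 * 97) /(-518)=33 /259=0.13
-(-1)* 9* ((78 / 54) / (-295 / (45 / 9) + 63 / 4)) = -52 / 173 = -0.30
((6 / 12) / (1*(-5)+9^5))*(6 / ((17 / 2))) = 3 / 501874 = 0.00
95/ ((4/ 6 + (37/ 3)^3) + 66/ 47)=120555/ 2383319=0.05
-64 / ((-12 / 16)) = 85.33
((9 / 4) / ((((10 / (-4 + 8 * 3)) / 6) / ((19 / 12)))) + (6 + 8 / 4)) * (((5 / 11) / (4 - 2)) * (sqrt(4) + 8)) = 5075 / 44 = 115.34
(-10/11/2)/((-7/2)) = 10/77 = 0.13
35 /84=5 /12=0.42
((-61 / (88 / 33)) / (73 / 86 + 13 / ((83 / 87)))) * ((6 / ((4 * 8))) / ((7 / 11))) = -21553191 / 46289600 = -0.47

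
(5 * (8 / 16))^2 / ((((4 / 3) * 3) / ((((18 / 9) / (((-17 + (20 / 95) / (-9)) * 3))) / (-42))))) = 475 / 326032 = 0.00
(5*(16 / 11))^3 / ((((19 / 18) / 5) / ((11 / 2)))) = 23040000 / 2299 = 10021.75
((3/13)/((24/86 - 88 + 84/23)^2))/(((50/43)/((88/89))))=1387953699/49989086997200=0.00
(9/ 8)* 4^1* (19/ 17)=171/ 34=5.03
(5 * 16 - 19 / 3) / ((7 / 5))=52.62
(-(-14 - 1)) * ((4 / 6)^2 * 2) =40 / 3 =13.33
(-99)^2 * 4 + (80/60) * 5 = 117632/3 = 39210.67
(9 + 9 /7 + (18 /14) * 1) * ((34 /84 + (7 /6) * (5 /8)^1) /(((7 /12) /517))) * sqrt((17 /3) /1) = 5318379 * sqrt(51) /1372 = 27682.82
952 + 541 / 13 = 12917 / 13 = 993.62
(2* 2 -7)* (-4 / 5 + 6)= -15.60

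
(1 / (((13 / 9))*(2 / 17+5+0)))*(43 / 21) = 731 / 2639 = 0.28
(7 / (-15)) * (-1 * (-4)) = -28 / 15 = -1.87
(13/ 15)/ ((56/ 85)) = 221/ 168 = 1.32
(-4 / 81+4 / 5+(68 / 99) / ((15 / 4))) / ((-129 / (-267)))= 74048 / 38313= 1.93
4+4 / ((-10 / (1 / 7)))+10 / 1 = 488 / 35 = 13.94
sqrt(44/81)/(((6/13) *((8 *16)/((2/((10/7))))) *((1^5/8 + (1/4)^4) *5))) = 182 *sqrt(11)/22275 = 0.03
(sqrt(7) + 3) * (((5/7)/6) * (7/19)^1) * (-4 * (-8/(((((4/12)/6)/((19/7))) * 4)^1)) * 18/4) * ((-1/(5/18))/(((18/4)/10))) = -3484.24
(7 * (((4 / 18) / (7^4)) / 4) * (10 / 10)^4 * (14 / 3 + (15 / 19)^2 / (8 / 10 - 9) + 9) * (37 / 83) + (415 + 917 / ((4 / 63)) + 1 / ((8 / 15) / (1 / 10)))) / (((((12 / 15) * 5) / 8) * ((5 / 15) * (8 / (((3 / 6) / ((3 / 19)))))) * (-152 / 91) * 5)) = -35160004825266581 / 8321449006080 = -4225.23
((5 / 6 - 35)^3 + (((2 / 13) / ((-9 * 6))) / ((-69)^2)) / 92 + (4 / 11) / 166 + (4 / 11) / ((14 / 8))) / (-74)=7125326981206309 / 13219985325456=538.98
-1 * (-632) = 632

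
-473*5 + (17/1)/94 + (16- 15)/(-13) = -2889903/1222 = -2364.90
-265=-265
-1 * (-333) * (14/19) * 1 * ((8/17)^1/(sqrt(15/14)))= 12432 * sqrt(210)/1615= 111.55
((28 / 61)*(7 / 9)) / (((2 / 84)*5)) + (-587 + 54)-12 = -495931 / 915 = -542.00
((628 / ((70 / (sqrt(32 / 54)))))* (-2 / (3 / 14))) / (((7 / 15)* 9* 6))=-2.56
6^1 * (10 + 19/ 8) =297/ 4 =74.25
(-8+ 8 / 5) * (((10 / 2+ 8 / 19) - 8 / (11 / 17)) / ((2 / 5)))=23216 / 209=111.08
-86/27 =-3.19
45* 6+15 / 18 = 1625 / 6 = 270.83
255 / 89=2.87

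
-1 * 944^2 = -891136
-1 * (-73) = 73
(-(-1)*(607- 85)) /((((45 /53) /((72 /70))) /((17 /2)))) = 940644 /175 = 5375.11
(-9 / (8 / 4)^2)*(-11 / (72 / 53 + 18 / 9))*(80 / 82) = 26235 / 3649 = 7.19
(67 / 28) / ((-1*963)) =-67 / 26964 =-0.00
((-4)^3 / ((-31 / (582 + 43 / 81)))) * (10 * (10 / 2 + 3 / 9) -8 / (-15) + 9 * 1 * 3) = 97253.84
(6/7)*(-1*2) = -12/7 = -1.71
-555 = -555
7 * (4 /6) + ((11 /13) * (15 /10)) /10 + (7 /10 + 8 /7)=7247 /1092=6.64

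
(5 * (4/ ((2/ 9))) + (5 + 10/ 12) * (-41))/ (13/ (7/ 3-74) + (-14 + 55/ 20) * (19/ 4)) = 1539400/ 553347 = 2.78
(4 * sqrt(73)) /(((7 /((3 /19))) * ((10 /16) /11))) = 1056 * sqrt(73) /665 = 13.57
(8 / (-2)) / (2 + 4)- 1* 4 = -14 / 3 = -4.67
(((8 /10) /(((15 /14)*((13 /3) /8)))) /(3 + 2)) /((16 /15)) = 0.26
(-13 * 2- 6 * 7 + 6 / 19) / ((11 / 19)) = -1286 / 11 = -116.91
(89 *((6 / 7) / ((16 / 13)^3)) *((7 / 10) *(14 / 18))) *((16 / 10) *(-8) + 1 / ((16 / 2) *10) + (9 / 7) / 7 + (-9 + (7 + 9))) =-4295273411 / 34406400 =-124.84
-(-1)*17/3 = 17/3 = 5.67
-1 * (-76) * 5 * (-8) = -3040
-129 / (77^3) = -129 / 456533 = -0.00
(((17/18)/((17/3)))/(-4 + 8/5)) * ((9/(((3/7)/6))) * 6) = -105/2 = -52.50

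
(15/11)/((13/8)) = 120/143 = 0.84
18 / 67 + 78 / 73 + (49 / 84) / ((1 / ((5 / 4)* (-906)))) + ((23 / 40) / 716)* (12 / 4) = -92351544221 / 140078240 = -659.29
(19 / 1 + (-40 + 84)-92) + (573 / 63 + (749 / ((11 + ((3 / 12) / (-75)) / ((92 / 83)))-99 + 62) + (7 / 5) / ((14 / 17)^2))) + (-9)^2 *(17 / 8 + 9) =515126544997 / 602853720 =854.48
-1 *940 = -940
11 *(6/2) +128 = 161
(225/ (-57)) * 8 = -31.58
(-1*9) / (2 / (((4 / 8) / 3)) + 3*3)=-3 / 7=-0.43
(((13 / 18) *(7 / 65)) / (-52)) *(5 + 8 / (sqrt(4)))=-0.01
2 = 2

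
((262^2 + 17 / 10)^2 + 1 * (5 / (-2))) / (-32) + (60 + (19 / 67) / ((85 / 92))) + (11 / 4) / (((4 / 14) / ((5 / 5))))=-536722984262341 / 3644800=-147257184.01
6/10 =3/5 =0.60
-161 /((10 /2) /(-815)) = 26243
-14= -14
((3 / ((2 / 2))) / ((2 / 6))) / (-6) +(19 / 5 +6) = 83 / 10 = 8.30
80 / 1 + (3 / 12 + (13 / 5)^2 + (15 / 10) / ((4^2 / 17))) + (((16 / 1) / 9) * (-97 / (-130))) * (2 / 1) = 8541631 / 93600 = 91.26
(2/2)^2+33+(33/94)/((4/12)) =3295/94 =35.05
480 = 480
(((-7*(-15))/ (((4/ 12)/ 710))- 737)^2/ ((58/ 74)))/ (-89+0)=-1838537606053/ 2581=-712335376.23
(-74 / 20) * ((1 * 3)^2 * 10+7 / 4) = -13579 / 40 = -339.48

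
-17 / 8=-2.12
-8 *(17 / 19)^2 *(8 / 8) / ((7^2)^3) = -2312 / 42471289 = -0.00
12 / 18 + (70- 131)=-181 / 3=-60.33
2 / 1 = 2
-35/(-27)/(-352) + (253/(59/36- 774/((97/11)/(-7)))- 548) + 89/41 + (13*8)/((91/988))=3425188045582297/5867855487648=583.72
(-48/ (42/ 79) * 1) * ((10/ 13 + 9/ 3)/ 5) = -68.06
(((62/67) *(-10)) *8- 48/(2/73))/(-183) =122344/12261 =9.98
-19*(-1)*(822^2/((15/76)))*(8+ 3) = 3577521552/5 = 715504310.40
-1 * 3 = -3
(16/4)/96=1/24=0.04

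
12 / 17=0.71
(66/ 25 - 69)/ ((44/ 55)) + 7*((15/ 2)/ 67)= -110103/ 1340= -82.17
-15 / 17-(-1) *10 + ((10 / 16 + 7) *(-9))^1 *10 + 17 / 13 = -597429 / 884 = -675.82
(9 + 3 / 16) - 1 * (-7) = 259 / 16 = 16.19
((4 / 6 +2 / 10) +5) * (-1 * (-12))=352 / 5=70.40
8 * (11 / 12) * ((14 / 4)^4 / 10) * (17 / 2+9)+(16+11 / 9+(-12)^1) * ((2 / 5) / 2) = 2774659 / 1440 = 1926.85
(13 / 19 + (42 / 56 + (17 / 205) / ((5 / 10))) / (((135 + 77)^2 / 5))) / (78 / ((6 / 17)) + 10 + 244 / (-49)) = 4695908973 / 1551003956800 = 0.00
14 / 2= 7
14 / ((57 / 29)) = 406 / 57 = 7.12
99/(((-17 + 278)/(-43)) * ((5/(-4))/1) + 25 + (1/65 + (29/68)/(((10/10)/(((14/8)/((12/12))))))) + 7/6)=225791280/78720383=2.87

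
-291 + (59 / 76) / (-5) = -291.16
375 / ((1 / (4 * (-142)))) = -213000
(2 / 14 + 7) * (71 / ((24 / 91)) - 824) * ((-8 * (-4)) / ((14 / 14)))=-2663000 / 21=-126809.52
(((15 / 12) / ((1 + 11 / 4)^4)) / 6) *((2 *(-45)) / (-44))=16 / 7425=0.00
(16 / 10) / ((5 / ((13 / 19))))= 104 / 475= 0.22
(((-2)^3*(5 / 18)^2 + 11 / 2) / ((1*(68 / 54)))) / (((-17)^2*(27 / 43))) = 34013 / 1591812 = 0.02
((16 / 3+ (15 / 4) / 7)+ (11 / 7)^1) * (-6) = -625 / 14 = -44.64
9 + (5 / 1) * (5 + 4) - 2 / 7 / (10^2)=18899 / 350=54.00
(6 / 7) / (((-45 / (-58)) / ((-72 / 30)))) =-464 / 175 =-2.65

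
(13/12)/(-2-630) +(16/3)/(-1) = -13487/2528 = -5.34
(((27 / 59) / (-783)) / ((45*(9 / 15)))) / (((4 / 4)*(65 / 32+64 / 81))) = -0.00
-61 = -61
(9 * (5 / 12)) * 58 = 435 / 2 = 217.50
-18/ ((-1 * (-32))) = -0.56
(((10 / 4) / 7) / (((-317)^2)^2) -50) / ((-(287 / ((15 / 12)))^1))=35343136923475 / 162295684752712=0.22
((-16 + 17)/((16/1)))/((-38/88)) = -11/76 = -0.14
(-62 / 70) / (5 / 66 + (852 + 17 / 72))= -24552 / 23626085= -0.00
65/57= 1.14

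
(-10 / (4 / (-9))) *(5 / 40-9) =-3195 / 16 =-199.69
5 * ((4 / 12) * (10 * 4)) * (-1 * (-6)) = 400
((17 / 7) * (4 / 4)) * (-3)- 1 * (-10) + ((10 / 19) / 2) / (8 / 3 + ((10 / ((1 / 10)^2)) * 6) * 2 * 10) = 129962993 / 47881064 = 2.71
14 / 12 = 7 / 6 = 1.17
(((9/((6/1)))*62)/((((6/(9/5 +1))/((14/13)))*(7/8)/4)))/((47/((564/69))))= 55552/1495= 37.16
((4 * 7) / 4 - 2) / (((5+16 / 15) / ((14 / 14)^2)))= 75 / 91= 0.82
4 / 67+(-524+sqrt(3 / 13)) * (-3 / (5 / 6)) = 631964 / 335 - 18 * sqrt(39) / 65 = 1884.73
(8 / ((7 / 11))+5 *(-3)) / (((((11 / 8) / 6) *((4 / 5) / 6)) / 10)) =-61200 / 77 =-794.81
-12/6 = -2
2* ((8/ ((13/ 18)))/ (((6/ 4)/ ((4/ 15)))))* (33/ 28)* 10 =46.42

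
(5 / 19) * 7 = 35 / 19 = 1.84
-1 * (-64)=64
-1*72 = -72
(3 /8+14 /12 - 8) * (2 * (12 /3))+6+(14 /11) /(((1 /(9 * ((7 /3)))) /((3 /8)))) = -4705 /132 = -35.64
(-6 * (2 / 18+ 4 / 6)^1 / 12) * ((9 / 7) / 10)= -1 / 20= -0.05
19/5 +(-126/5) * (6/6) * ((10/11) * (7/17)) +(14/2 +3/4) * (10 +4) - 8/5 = 189369/1870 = 101.27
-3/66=-1/22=-0.05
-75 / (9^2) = -25 / 27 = -0.93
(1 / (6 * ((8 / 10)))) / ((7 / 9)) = 15 / 56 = 0.27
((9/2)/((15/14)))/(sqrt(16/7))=21 * sqrt(7)/20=2.78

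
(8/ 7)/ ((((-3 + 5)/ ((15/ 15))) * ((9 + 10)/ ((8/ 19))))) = 0.01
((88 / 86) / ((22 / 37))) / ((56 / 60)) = 555 / 301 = 1.84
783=783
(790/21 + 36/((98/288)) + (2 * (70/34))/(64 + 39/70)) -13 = 1473494033/11292981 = 130.48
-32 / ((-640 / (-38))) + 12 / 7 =-13 / 70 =-0.19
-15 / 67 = -0.22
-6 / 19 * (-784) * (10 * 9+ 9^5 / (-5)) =-275649696 / 95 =-2901575.75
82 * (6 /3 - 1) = 82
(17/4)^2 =289/16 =18.06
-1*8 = -8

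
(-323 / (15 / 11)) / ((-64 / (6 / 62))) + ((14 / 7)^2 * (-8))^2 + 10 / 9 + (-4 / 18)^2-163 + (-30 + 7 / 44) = 7359805483 / 8838720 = 832.68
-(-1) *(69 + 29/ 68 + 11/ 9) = 43237/ 612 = 70.65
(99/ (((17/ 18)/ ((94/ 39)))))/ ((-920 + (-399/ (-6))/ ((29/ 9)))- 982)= -0.13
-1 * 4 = -4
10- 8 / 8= 9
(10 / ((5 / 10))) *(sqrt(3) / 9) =20 *sqrt(3) / 9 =3.85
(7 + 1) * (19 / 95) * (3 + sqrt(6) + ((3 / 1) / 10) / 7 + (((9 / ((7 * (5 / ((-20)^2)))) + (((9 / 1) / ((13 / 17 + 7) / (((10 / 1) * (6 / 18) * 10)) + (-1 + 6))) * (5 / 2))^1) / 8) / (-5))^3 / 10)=34627584817762149 / 19318278811811840 + 8 * sqrt(6) / 5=5.71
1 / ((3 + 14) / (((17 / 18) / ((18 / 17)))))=17 / 324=0.05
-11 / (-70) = 11 / 70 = 0.16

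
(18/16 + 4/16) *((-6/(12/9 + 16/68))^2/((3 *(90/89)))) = 848793/128000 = 6.63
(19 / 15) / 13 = 19 / 195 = 0.10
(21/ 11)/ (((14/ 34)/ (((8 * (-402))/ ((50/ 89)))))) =-7298712/ 275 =-26540.77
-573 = -573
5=5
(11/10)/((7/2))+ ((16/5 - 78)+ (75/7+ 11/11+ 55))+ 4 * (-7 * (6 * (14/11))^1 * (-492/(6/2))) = 35058.41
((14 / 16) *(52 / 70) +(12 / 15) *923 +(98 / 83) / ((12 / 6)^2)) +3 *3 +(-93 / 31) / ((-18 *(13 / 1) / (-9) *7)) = 113042533 / 151060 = 748.33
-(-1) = 1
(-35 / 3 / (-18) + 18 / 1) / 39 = 1007 / 2106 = 0.48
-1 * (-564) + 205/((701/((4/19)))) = 564.06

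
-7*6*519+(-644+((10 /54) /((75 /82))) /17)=-154513088 /6885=-22441.99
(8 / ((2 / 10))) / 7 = 40 / 7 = 5.71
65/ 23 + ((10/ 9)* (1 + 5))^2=9785/ 207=47.27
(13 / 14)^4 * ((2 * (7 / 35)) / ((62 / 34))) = 485537 / 2977240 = 0.16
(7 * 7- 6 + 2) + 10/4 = 47.50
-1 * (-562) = 562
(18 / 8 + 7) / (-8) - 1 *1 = -69 / 32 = -2.16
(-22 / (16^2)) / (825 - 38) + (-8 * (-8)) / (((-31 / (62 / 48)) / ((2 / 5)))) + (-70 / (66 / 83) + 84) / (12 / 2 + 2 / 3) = -1.67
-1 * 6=-6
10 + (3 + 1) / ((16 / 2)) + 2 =25 / 2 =12.50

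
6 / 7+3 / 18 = 43 / 42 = 1.02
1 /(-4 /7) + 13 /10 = -9 /20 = -0.45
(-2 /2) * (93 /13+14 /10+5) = -881 /65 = -13.55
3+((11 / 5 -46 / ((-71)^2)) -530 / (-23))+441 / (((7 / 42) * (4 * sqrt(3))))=16367878 / 579715+441 * sqrt(3) / 2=410.15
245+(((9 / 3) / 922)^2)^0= 246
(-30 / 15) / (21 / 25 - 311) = 25 / 3877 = 0.01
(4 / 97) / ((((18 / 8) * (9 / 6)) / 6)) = 64 / 873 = 0.07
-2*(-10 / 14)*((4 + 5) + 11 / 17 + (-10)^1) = -60 / 119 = -0.50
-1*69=-69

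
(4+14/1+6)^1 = 24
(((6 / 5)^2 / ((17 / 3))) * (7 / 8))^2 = 35721 / 722500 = 0.05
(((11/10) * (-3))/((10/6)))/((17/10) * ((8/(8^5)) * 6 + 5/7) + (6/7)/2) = -1419264/1179385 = -1.20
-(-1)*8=8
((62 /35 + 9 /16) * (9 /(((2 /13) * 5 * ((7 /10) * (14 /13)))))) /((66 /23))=15240927 /1207360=12.62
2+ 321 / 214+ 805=1617 / 2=808.50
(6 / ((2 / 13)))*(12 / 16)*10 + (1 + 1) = 589 / 2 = 294.50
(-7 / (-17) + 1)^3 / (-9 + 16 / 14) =-96768 / 270215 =-0.36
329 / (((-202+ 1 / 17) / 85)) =-475405 / 3433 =-138.48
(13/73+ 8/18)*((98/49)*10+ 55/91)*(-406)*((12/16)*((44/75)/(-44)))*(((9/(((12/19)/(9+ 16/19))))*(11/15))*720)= 3659711550/949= 3856387.30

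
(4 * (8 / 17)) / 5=32 / 85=0.38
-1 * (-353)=353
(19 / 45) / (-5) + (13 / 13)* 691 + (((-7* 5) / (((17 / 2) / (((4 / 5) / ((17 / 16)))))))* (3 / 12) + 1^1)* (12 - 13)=44912159 / 65025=690.69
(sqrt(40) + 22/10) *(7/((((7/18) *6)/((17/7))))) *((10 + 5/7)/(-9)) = -850 *sqrt(10)/49-935/49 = -73.94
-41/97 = -0.42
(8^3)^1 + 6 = 518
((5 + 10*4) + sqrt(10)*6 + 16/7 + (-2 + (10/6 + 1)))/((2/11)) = 33*sqrt(10) + 11077/42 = 368.09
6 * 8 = 48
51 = 51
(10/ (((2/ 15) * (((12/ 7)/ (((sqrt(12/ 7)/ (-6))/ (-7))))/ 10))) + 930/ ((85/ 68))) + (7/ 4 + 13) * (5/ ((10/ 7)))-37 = 125 * sqrt(21)/ 42 + 6069/ 8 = 772.26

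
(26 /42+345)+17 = 7615 /21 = 362.62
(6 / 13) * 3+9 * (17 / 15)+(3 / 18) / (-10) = 9023 / 780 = 11.57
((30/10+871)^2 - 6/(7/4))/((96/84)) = 1336777/2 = 668388.50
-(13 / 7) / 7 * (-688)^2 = -125581.06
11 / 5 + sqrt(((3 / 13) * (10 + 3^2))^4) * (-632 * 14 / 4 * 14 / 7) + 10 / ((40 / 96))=-71845741 / 845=-85024.55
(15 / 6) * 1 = 5 / 2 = 2.50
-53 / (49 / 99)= -5247 / 49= -107.08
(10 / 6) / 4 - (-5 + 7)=-19 / 12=-1.58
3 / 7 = 0.43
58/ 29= 2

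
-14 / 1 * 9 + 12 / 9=-374 / 3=-124.67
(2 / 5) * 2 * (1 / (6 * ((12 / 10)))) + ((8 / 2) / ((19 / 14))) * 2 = 6.01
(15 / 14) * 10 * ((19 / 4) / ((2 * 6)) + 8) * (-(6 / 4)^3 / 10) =-54405 / 1792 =-30.36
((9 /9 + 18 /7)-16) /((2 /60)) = -2610 /7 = -372.86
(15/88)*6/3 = 15/44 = 0.34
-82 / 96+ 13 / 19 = -155 / 912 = -0.17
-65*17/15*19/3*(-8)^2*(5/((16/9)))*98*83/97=-683093320/97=-7042199.18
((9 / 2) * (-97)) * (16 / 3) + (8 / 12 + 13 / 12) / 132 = -1229177 / 528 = -2327.99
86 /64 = 43 /32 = 1.34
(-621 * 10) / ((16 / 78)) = -121095 / 4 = -30273.75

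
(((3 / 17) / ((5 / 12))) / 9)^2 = 16 / 7225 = 0.00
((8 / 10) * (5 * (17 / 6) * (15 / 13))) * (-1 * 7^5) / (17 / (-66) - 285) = 188574540 / 244751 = 770.48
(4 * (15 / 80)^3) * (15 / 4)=405 / 4096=0.10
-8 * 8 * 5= -320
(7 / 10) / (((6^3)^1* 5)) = 7 / 10800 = 0.00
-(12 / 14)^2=-36 / 49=-0.73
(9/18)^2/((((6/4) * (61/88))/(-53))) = -2332/183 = -12.74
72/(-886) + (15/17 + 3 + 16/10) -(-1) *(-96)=-3411502/37655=-90.60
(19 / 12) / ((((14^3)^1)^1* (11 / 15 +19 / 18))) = 285 / 883568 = 0.00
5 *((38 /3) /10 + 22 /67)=1603 /201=7.98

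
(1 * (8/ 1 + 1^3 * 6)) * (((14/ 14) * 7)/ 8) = 49/ 4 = 12.25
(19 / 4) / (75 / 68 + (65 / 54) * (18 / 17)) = 969 / 485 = 2.00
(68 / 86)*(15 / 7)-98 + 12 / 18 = -86362 / 903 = -95.64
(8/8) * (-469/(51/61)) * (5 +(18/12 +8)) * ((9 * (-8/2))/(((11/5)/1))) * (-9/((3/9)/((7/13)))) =-1935079.34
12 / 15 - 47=-231 / 5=-46.20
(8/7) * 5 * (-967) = -38680/7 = -5525.71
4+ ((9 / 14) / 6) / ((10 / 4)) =283 / 70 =4.04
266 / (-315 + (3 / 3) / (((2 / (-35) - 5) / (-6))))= -2242 / 2645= -0.85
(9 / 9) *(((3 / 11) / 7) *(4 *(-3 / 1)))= -36 / 77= -0.47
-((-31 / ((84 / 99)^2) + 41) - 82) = 65903 / 784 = 84.06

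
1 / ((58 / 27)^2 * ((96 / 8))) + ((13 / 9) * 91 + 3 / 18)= 15940819 / 121104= 131.63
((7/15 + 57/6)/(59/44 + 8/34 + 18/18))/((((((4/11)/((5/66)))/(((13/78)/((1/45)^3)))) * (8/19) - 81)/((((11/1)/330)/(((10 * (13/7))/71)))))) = -1827645435/300271872938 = -0.01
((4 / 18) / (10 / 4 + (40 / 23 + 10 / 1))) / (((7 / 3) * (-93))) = -92 / 1279215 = -0.00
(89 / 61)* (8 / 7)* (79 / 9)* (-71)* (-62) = 247603696 / 3843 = 64429.79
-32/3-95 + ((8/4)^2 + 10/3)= -295/3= -98.33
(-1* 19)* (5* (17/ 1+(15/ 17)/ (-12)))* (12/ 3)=-109345/ 17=-6432.06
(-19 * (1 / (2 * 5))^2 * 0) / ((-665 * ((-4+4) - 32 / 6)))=0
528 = 528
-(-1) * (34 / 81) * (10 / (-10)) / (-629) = 2 / 2997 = 0.00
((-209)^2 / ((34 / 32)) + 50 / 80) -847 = 5476061 / 136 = 40265.15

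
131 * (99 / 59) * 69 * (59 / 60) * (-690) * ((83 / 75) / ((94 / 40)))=-1138859766 / 235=-4846211.77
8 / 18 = 4 / 9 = 0.44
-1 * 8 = -8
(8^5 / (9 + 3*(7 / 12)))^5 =38685626227668133590597632 / 147008443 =263152411101096646.47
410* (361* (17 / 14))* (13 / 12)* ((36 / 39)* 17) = 21387445 / 7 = 3055349.29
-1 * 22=-22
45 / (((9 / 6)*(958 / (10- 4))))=90 / 479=0.19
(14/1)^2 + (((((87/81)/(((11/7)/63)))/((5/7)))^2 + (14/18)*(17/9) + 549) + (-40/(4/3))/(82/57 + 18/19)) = 72780947533/16661700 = 4368.16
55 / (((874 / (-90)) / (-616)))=1524600 / 437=3488.79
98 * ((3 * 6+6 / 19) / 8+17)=35917 / 19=1890.37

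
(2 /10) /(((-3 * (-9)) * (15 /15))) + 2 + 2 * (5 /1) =1621 /135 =12.01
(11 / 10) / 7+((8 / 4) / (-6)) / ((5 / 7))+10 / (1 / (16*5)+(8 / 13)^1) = 428311 / 27426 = 15.62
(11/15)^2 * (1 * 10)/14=121/315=0.38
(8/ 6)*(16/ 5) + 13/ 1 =259/ 15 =17.27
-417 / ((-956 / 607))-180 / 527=264.43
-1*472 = -472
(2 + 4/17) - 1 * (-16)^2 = -4314/17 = -253.76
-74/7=-10.57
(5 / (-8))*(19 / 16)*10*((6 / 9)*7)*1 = -3325 / 96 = -34.64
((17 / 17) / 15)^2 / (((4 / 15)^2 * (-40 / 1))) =-1 / 640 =-0.00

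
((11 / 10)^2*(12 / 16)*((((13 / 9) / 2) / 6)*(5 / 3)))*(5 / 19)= 1573 / 32832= 0.05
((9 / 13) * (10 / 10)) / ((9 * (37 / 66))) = 66 / 481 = 0.14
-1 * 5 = -5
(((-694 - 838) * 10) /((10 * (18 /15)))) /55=-766 /33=-23.21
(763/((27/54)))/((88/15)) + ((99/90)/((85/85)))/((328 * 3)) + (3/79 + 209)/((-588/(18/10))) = 108719190787/418997040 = 259.47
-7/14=-1/2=-0.50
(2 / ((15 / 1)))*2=4 / 15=0.27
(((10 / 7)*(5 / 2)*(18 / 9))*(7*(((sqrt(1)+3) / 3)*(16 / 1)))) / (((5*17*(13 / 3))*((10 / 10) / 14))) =8960 / 221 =40.54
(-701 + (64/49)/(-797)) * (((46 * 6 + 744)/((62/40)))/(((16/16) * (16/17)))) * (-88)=52217396305800/1210643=43131952.45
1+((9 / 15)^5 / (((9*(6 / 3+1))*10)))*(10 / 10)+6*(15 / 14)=1625063 / 218750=7.43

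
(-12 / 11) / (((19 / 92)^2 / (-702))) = 71300736 / 3971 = 17955.36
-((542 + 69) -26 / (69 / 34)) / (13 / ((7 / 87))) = -22225 / 6003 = -3.70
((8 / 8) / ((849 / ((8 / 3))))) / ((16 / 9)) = 1 / 566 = 0.00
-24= -24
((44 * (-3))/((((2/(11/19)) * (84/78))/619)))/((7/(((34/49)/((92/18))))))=-446922333/1049237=-425.95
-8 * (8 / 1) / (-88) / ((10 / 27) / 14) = 1512 / 55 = 27.49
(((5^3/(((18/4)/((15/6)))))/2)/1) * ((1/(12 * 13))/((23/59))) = 0.57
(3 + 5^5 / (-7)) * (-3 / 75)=17.74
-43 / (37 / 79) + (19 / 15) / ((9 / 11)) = -90.26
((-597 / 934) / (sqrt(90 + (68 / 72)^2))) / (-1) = 5373* sqrt(601) / 1964669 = 0.07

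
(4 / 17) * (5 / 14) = 10 / 119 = 0.08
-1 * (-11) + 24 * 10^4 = 240011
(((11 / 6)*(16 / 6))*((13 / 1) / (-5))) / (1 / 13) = -165.24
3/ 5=0.60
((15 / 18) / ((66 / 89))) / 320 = 89 / 25344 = 0.00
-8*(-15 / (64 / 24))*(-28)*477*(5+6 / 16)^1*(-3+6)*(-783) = 15176806785 / 2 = 7588403392.50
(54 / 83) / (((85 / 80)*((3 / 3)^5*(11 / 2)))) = 1728 / 15521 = 0.11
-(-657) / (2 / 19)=12483 / 2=6241.50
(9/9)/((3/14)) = 14/3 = 4.67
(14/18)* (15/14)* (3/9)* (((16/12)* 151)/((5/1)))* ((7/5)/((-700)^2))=151/4725000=0.00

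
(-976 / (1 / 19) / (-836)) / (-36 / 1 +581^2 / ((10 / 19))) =2440 / 70546289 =0.00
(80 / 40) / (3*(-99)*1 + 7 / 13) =-13 / 1927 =-0.01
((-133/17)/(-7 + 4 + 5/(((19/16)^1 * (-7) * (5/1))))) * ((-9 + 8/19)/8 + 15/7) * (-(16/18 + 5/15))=-98021/29880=-3.28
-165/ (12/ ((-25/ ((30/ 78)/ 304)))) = 271700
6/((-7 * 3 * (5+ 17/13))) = -13/287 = -0.05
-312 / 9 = -34.67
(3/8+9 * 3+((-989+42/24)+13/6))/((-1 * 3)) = 22985/72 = 319.24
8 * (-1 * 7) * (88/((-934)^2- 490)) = -2464/435933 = -0.01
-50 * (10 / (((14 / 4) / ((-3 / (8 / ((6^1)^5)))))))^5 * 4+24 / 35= 674664061647745843200057624 / 84035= 8028369865505394695068.22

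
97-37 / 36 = 3455 / 36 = 95.97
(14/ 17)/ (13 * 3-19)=7/ 170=0.04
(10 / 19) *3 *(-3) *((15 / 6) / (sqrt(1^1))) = -11.84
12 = 12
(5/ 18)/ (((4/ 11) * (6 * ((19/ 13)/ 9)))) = 715/ 912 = 0.78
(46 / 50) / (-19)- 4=-1923 / 475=-4.05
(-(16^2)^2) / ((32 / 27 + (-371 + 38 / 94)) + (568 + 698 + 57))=-83165184 / 1210105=-68.73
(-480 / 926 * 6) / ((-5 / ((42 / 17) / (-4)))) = -3024 / 7871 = -0.38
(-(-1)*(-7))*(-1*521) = 3647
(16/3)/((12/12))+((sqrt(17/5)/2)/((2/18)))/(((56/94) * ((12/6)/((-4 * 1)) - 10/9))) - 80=-224/3 - 3807 * sqrt(85)/4060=-83.31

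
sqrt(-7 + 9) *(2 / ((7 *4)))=sqrt(2) / 14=0.10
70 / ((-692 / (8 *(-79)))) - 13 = 8811 / 173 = 50.93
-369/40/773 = -369/30920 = -0.01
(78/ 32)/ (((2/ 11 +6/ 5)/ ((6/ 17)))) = 6435/ 10336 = 0.62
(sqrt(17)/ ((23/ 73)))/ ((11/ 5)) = 365 * sqrt(17)/ 253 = 5.95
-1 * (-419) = 419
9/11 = 0.82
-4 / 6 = -2 / 3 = -0.67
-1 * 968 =-968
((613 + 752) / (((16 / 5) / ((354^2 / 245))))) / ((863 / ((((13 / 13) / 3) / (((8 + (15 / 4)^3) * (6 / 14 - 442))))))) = -2506320 / 797592367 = -0.00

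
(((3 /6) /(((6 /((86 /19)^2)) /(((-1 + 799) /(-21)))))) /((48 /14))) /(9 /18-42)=12943 /28386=0.46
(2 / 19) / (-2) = -1 / 19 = -0.05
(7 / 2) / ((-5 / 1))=-7 / 10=-0.70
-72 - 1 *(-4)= -68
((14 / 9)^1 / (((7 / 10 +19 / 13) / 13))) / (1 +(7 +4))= 5915 / 7587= 0.78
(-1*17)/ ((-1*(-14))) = -17/ 14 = -1.21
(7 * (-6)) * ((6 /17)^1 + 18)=-13104 /17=-770.82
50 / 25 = 2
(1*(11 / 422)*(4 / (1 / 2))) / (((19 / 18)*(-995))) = -792 / 3988955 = -0.00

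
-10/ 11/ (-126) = 5/ 693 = 0.01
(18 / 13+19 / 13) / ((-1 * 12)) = -37 / 156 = -0.24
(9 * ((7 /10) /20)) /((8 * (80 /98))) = 3087 /64000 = 0.05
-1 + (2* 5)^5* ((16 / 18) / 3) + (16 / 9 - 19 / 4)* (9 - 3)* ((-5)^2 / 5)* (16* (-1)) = 838493 / 27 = 31055.30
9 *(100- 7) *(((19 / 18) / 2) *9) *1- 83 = 15571 / 4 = 3892.75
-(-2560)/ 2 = 1280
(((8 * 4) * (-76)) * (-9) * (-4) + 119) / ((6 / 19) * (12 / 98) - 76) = 81400123 / 70720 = 1151.02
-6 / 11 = -0.55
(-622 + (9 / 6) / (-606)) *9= -5598.02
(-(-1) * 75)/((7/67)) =5025/7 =717.86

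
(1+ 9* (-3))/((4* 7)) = -13/14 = -0.93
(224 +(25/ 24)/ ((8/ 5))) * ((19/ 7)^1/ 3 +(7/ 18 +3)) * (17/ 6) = 396694201/ 145152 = 2732.96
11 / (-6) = -11 / 6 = -1.83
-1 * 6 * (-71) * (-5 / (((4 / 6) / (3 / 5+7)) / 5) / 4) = -60705 / 2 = -30352.50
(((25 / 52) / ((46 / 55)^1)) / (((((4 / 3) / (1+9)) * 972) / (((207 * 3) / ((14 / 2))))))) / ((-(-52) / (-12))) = -6875 / 75712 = -0.09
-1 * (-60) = 60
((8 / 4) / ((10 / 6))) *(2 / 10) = 6 / 25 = 0.24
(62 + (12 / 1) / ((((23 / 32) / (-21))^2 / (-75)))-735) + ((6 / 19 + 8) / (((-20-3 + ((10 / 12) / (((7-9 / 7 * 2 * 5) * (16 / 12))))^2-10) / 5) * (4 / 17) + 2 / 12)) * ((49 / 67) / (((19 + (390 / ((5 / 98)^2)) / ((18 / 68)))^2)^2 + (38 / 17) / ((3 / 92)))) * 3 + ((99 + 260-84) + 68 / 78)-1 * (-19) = -345880275551899801461787593066105549344322498847 / 449973273567923961631747910535098144896539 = -768668.49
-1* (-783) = 783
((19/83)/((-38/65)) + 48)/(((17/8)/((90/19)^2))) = 256057200/509371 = 502.69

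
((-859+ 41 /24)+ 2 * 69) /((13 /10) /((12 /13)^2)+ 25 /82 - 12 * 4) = 42466980 /2725843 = 15.58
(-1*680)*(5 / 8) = -425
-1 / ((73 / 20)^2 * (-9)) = 400 / 47961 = 0.01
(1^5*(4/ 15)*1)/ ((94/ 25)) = 10/ 141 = 0.07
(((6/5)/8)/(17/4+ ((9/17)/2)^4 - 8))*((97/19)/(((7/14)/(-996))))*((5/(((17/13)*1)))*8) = 12459.22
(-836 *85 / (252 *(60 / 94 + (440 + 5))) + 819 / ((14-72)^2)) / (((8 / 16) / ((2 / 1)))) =-1.56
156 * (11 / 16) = 429 / 4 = 107.25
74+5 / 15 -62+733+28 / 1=2320 / 3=773.33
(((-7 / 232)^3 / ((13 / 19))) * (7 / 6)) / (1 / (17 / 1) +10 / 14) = -5428661 / 89607917568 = -0.00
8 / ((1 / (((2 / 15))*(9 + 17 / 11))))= 1856 / 165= 11.25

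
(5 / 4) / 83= 5 / 332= 0.02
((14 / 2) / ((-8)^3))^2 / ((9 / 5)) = 245 / 2359296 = 0.00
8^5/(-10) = -16384/5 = -3276.80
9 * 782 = 7038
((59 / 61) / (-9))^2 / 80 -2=-48220679 / 24112080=-2.00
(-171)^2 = 29241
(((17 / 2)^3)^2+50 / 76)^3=96459201041519400607381131 / 1798045696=53646690546356059.13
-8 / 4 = -2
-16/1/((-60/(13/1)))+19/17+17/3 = 2614/255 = 10.25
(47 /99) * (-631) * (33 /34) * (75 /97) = -741425 /3298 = -224.81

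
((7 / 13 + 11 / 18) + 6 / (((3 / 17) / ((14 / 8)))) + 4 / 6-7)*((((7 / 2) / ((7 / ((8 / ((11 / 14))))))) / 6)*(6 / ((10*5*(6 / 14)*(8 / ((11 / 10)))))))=62279 / 35100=1.77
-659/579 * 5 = -5.69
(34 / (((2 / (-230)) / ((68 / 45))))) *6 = -106352 / 3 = -35450.67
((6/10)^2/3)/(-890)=-3/22250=-0.00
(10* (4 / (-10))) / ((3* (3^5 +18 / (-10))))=-10 / 1809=-0.01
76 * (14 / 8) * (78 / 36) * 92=79534 / 3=26511.33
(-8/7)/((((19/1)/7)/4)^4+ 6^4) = -702464/796724497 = -0.00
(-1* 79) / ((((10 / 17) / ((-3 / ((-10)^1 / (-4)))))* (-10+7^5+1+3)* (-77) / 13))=-52377 / 32341925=-0.00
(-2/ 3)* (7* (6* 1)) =-28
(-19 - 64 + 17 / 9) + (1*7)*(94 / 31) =-16708 / 279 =-59.89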